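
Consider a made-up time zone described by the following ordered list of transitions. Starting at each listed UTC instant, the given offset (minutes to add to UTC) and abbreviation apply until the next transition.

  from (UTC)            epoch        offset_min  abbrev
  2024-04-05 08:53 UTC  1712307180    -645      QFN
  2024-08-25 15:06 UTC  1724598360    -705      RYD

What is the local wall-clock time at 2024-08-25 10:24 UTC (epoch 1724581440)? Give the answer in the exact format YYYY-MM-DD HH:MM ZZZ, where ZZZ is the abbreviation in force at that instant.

2024-08-24 23:39 QFN

Query: 2024-08-25 10:24 UTC
Rule 1/2 (QFN, -10:45): 2024-04-05 08:53 UTC ≤ query < 2024-08-25 15:06 UTC
10·60 + 24 - 645 = -21 min
-21 = -1·1440 + 1419; 1419 = 23·60 + 39 → 23:39, 2024-08-25 - 1 day = 2024-08-24
→ 2024-08-24 23:39 QFN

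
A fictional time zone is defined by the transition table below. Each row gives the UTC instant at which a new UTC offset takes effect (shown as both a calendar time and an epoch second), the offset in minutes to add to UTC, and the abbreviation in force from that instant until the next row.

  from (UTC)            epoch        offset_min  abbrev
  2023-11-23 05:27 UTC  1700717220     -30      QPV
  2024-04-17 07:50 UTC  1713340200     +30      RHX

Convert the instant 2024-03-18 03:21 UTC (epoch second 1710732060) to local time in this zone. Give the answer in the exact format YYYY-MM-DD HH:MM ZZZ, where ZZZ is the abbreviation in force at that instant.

Query: 2024-03-18 03:21 UTC
Rule 1/2 (QPV, -00:30): 2023-11-23 05:27 UTC ≤ query < 2024-04-17 07:50 UTC
3·60 + 21 - 30 = 171 min
171 = 0·1440 + 171; 171 = 2·60 + 51 → 02:51, same day
→ 2024-03-18 02:51 QPV

2024-03-18 02:51 QPV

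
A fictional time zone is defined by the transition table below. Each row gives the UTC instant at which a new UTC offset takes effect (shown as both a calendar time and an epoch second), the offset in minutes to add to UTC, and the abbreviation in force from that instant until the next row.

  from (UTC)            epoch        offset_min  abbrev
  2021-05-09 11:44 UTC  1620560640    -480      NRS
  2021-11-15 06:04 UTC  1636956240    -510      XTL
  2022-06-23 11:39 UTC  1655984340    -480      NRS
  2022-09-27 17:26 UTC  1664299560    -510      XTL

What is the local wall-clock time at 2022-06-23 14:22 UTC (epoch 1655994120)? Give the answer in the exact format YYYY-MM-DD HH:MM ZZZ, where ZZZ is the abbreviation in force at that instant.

2022-06-23 06:22 NRS

Query: 2022-06-23 14:22 UTC
Rule 3/4 (NRS, -08:00): 2022-06-23 11:39 UTC ≤ query < 2022-09-27 17:26 UTC
14·60 + 22 - 480 = 382 min
382 = 0·1440 + 382; 382 = 6·60 + 22 → 06:22, same day
→ 2022-06-23 06:22 NRS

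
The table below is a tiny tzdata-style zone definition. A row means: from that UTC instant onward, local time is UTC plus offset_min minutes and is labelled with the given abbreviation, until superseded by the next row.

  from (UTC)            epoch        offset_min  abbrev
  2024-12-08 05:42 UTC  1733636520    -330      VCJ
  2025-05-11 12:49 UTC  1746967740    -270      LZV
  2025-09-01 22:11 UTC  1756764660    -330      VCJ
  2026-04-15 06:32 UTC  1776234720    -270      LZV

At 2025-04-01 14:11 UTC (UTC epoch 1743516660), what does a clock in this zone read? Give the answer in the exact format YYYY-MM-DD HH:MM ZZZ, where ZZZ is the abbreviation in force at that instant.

Query: 2025-04-01 14:11 UTC
Rule 1/4 (VCJ, -05:30): 2024-12-08 05:42 UTC ≤ query < 2025-05-11 12:49 UTC
14·60 + 11 - 330 = 521 min
521 = 0·1440 + 521; 521 = 8·60 + 41 → 08:41, same day
→ 2025-04-01 08:41 VCJ

2025-04-01 08:41 VCJ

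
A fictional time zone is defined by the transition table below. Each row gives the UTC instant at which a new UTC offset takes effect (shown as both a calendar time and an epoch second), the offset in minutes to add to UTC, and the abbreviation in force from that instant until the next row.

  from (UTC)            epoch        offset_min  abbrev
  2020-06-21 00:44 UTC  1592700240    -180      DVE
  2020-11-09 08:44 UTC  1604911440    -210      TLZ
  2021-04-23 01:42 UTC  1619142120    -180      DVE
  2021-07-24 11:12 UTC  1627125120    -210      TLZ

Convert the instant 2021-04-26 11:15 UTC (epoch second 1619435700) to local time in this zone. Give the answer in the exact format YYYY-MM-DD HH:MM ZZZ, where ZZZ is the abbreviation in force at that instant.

2021-04-26 08:15 DVE

Query: 2021-04-26 11:15 UTC
Rule 3/4 (DVE, -03:00): 2021-04-23 01:42 UTC ≤ query < 2021-07-24 11:12 UTC
11·60 + 15 - 180 = 495 min
495 = 0·1440 + 495; 495 = 8·60 + 15 → 08:15, same day
→ 2021-04-26 08:15 DVE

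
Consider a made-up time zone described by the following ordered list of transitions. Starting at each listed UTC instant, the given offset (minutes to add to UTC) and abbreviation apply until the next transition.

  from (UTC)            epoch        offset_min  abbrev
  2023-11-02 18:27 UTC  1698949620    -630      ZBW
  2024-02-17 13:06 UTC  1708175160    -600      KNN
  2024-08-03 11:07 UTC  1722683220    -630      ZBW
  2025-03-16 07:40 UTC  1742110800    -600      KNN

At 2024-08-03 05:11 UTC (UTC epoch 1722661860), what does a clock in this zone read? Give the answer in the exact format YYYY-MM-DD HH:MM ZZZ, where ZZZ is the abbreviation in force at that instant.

2024-08-02 19:11 KNN

Query: 2024-08-03 05:11 UTC
Rule 2/4 (KNN, -10:00): 2024-02-17 13:06 UTC ≤ query < 2024-08-03 11:07 UTC
5·60 + 11 - 600 = -289 min
-289 = -1·1440 + 1151; 1151 = 19·60 + 11 → 19:11, 2024-08-03 - 1 day = 2024-08-02
→ 2024-08-02 19:11 KNN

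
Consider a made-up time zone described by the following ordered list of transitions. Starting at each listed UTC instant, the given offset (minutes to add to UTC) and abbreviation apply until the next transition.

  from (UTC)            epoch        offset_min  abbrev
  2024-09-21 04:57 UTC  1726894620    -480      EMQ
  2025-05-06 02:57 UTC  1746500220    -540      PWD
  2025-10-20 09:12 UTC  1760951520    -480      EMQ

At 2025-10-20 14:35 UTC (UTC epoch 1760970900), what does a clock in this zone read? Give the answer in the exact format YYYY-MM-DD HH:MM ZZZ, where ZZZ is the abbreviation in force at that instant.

Query: 2025-10-20 14:35 UTC
Rule 3/3 (EMQ, -08:00): 2025-10-20 09:12 UTC ≤ query < +∞
14·60 + 35 - 480 = 395 min
395 = 0·1440 + 395; 395 = 6·60 + 35 → 06:35, same day
→ 2025-10-20 06:35 EMQ

2025-10-20 06:35 EMQ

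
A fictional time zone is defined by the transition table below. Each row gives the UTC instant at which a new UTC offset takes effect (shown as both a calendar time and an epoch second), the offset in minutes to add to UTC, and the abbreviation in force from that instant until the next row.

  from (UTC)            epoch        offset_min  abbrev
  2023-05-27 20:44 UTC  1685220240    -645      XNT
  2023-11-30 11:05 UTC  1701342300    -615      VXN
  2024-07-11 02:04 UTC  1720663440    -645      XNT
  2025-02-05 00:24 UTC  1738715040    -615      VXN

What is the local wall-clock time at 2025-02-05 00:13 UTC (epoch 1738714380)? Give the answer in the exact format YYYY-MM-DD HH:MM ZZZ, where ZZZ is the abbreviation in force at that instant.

2025-02-04 13:28 XNT

Query: 2025-02-05 00:13 UTC
Rule 3/4 (XNT, -10:45): 2024-07-11 02:04 UTC ≤ query < 2025-02-05 00:24 UTC
0·60 + 13 - 645 = -632 min
-632 = -1·1440 + 808; 808 = 13·60 + 28 → 13:28, 2025-02-05 - 1 day = 2025-02-04
→ 2025-02-04 13:28 XNT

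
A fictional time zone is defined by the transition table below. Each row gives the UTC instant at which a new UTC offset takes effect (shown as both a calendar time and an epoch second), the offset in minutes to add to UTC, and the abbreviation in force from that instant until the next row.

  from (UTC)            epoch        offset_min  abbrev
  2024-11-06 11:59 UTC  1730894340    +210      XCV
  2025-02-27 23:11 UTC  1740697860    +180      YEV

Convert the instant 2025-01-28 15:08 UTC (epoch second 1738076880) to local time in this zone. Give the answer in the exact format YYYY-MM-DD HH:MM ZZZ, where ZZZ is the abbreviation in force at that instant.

Query: 2025-01-28 15:08 UTC
Rule 1/2 (XCV, +03:30): 2024-11-06 11:59 UTC ≤ query < 2025-02-27 23:11 UTC
15·60 + 8 + 210 = 1118 min
1118 = 0·1440 + 1118; 1118 = 18·60 + 38 → 18:38, same day
→ 2025-01-28 18:38 XCV

2025-01-28 18:38 XCV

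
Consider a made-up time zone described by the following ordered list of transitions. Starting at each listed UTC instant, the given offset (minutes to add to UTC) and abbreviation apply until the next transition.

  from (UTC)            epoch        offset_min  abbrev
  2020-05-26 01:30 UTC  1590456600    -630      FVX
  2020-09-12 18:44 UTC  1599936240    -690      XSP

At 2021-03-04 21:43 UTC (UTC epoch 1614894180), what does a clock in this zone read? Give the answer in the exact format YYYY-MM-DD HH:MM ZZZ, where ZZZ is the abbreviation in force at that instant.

2021-03-04 10:13 XSP

Query: 2021-03-04 21:43 UTC
Rule 2/2 (XSP, -11:30): 2020-09-12 18:44 UTC ≤ query < +∞
21·60 + 43 - 690 = 613 min
613 = 0·1440 + 613; 613 = 10·60 + 13 → 10:13, same day
→ 2021-03-04 10:13 XSP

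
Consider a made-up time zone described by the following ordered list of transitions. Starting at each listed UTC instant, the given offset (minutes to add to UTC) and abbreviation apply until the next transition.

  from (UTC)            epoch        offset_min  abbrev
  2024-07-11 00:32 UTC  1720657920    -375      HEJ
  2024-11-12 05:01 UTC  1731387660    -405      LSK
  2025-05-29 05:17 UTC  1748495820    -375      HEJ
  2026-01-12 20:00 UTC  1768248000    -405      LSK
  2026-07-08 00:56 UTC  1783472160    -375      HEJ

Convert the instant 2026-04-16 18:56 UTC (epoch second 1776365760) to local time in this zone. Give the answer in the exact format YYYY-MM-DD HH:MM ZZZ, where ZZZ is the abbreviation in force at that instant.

Query: 2026-04-16 18:56 UTC
Rule 4/5 (LSK, -06:45): 2026-01-12 20:00 UTC ≤ query < 2026-07-08 00:56 UTC
18·60 + 56 - 405 = 731 min
731 = 0·1440 + 731; 731 = 12·60 + 11 → 12:11, same day
→ 2026-04-16 12:11 LSK

2026-04-16 12:11 LSK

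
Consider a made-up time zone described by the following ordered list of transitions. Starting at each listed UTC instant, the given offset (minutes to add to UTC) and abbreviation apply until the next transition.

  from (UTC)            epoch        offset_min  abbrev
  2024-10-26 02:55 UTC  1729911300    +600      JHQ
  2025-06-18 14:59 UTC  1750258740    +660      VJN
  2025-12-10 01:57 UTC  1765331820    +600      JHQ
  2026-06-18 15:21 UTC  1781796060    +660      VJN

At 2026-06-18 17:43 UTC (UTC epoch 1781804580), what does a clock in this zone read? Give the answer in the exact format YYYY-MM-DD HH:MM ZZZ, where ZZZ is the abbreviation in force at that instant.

Query: 2026-06-18 17:43 UTC
Rule 4/4 (VJN, +11:00): 2026-06-18 15:21 UTC ≤ query < +∞
17·60 + 43 + 660 = 1723 min
1723 = 1·1440 + 283; 283 = 4·60 + 43 → 04:43, 2026-06-18 + 1 day = 2026-06-19
→ 2026-06-19 04:43 VJN

2026-06-19 04:43 VJN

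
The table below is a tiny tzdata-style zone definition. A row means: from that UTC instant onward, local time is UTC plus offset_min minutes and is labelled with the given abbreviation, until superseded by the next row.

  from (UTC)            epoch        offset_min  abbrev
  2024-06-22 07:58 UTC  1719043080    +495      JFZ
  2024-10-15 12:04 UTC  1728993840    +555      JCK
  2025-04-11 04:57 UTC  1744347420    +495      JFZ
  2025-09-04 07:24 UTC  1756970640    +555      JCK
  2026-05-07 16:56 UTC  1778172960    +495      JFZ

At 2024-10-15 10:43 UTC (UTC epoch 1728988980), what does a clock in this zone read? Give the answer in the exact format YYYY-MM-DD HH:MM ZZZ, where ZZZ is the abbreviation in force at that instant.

2024-10-15 18:58 JFZ

Query: 2024-10-15 10:43 UTC
Rule 1/5 (JFZ, +08:15): 2024-06-22 07:58 UTC ≤ query < 2024-10-15 12:04 UTC
10·60 + 43 + 495 = 1138 min
1138 = 0·1440 + 1138; 1138 = 18·60 + 58 → 18:58, same day
→ 2024-10-15 18:58 JFZ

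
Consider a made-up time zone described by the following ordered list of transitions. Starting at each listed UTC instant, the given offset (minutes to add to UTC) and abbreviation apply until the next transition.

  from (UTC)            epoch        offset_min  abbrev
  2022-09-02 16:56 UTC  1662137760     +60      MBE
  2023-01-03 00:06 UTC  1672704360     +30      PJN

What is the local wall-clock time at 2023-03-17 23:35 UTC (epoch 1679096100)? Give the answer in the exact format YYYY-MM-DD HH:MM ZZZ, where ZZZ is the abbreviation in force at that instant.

2023-03-18 00:05 PJN

Query: 2023-03-17 23:35 UTC
Rule 2/2 (PJN, +00:30): 2023-01-03 00:06 UTC ≤ query < +∞
23·60 + 35 + 30 = 1445 min
1445 = 1·1440 + 5; 5 = 0·60 + 5 → 00:05, 2023-03-17 + 1 day = 2023-03-18
→ 2023-03-18 00:05 PJN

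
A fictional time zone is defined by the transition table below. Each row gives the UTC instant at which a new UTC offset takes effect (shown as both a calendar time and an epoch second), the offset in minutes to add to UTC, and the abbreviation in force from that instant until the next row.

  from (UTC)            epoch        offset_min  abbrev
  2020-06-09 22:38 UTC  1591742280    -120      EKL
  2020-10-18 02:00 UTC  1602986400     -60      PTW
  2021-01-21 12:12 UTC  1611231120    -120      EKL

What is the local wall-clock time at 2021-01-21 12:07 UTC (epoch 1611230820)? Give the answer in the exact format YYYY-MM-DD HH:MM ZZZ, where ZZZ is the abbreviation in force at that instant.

2021-01-21 11:07 PTW

Query: 2021-01-21 12:07 UTC
Rule 2/3 (PTW, -01:00): 2020-10-18 02:00 UTC ≤ query < 2021-01-21 12:12 UTC
12·60 + 7 - 60 = 667 min
667 = 0·1440 + 667; 667 = 11·60 + 7 → 11:07, same day
→ 2021-01-21 11:07 PTW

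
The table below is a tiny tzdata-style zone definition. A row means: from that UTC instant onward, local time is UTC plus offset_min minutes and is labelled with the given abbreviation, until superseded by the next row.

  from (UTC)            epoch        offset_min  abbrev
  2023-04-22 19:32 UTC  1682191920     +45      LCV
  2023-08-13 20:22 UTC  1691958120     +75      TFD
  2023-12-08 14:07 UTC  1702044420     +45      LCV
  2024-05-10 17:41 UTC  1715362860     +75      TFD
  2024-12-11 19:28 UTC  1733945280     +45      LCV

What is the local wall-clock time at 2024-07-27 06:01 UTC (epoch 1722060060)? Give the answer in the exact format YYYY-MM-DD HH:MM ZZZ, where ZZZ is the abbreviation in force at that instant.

2024-07-27 07:16 TFD

Query: 2024-07-27 06:01 UTC
Rule 4/5 (TFD, +01:15): 2024-05-10 17:41 UTC ≤ query < 2024-12-11 19:28 UTC
6·60 + 1 + 75 = 436 min
436 = 0·1440 + 436; 436 = 7·60 + 16 → 07:16, same day
→ 2024-07-27 07:16 TFD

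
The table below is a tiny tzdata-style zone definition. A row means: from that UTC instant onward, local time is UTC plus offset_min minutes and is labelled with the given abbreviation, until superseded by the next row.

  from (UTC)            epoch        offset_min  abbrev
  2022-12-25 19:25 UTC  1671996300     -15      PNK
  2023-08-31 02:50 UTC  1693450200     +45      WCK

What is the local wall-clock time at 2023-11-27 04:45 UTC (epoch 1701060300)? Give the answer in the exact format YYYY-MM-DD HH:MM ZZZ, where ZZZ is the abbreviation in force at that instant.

Query: 2023-11-27 04:45 UTC
Rule 2/2 (WCK, +00:45): 2023-08-31 02:50 UTC ≤ query < +∞
4·60 + 45 + 45 = 330 min
330 = 0·1440 + 330; 330 = 5·60 + 30 → 05:30, same day
→ 2023-11-27 05:30 WCK

2023-11-27 05:30 WCK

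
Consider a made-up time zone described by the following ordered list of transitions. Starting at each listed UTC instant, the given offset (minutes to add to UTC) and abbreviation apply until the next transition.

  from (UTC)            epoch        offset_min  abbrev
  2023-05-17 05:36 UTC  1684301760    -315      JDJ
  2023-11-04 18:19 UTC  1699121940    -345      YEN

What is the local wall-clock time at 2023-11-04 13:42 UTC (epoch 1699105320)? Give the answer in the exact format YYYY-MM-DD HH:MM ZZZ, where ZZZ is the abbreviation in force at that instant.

Query: 2023-11-04 13:42 UTC
Rule 1/2 (JDJ, -05:15): 2023-05-17 05:36 UTC ≤ query < 2023-11-04 18:19 UTC
13·60 + 42 - 315 = 507 min
507 = 0·1440 + 507; 507 = 8·60 + 27 → 08:27, same day
→ 2023-11-04 08:27 JDJ

2023-11-04 08:27 JDJ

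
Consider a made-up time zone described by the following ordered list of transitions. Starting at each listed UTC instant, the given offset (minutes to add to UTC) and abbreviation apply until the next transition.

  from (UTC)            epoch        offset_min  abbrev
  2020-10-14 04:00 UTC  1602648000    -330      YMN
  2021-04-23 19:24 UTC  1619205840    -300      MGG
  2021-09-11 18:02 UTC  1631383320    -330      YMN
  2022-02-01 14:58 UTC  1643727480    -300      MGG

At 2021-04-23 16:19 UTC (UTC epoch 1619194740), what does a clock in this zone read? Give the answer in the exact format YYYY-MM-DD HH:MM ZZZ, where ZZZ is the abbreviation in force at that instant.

2021-04-23 10:49 YMN

Query: 2021-04-23 16:19 UTC
Rule 1/4 (YMN, -05:30): 2020-10-14 04:00 UTC ≤ query < 2021-04-23 19:24 UTC
16·60 + 19 - 330 = 649 min
649 = 0·1440 + 649; 649 = 10·60 + 49 → 10:49, same day
→ 2021-04-23 10:49 YMN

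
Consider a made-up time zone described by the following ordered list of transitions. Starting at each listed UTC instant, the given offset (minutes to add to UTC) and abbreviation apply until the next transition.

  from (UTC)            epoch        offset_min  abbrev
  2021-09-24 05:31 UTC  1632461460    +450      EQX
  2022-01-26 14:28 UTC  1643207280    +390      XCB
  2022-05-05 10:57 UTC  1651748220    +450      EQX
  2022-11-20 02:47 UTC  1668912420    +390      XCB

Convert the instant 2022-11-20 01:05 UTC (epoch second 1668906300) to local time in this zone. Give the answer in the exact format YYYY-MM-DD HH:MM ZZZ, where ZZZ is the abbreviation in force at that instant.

Query: 2022-11-20 01:05 UTC
Rule 3/4 (EQX, +07:30): 2022-05-05 10:57 UTC ≤ query < 2022-11-20 02:47 UTC
1·60 + 5 + 450 = 515 min
515 = 0·1440 + 515; 515 = 8·60 + 35 → 08:35, same day
→ 2022-11-20 08:35 EQX

2022-11-20 08:35 EQX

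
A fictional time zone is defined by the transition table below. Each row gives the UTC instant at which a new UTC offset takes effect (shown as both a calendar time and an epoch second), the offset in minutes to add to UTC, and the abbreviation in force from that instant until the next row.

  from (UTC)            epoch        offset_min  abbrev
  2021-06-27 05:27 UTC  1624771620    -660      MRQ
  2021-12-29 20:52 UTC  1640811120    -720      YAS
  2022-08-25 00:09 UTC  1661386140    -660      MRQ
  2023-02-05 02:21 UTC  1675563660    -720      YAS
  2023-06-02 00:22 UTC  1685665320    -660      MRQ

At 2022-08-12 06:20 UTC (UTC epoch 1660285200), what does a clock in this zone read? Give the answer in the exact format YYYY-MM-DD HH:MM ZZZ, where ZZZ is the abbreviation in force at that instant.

Query: 2022-08-12 06:20 UTC
Rule 2/5 (YAS, -12:00): 2021-12-29 20:52 UTC ≤ query < 2022-08-25 00:09 UTC
6·60 + 20 - 720 = -340 min
-340 = -1·1440 + 1100; 1100 = 18·60 + 20 → 18:20, 2022-08-12 - 1 day = 2022-08-11
→ 2022-08-11 18:20 YAS

2022-08-11 18:20 YAS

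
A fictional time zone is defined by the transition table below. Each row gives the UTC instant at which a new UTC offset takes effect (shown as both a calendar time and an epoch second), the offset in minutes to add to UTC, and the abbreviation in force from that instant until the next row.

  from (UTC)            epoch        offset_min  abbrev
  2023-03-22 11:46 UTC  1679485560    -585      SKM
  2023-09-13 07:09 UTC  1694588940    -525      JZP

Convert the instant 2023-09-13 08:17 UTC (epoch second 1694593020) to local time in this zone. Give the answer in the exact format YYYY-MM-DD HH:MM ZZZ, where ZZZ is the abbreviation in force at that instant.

Query: 2023-09-13 08:17 UTC
Rule 2/2 (JZP, -08:45): 2023-09-13 07:09 UTC ≤ query < +∞
8·60 + 17 - 525 = -28 min
-28 = -1·1440 + 1412; 1412 = 23·60 + 32 → 23:32, 2023-09-13 - 1 day = 2023-09-12
→ 2023-09-12 23:32 JZP

2023-09-12 23:32 JZP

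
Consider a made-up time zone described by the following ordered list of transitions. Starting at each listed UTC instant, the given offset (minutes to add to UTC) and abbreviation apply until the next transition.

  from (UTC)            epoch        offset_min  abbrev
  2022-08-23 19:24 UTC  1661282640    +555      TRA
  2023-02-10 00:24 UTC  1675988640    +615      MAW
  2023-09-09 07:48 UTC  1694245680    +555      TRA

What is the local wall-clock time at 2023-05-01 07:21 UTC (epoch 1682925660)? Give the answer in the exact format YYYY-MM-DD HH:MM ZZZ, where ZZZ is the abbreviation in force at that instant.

Query: 2023-05-01 07:21 UTC
Rule 2/3 (MAW, +10:15): 2023-02-10 00:24 UTC ≤ query < 2023-09-09 07:48 UTC
7·60 + 21 + 615 = 1056 min
1056 = 0·1440 + 1056; 1056 = 17·60 + 36 → 17:36, same day
→ 2023-05-01 17:36 MAW

2023-05-01 17:36 MAW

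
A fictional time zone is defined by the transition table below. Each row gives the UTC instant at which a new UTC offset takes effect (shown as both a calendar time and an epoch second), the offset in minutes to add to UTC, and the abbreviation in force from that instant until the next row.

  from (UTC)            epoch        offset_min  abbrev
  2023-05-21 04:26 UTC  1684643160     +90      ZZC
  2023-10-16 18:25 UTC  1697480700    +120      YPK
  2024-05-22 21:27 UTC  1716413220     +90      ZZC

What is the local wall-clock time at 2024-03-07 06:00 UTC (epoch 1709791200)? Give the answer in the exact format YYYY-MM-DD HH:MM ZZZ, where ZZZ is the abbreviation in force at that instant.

Query: 2024-03-07 06:00 UTC
Rule 2/3 (YPK, +02:00): 2023-10-16 18:25 UTC ≤ query < 2024-05-22 21:27 UTC
6·60 + 0 + 120 = 480 min
480 = 0·1440 + 480; 480 = 8·60 + 0 → 08:00, same day
→ 2024-03-07 08:00 YPK

2024-03-07 08:00 YPK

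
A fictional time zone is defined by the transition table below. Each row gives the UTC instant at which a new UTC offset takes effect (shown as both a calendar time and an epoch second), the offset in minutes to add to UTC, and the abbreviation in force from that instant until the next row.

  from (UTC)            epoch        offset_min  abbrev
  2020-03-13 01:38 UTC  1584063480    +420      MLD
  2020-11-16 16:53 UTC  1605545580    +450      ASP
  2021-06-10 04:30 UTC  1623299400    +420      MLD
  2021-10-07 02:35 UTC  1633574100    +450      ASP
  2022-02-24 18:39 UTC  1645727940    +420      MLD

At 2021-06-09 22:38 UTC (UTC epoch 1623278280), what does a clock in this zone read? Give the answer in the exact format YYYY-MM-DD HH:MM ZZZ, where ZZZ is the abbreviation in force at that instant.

Query: 2021-06-09 22:38 UTC
Rule 2/5 (ASP, +07:30): 2020-11-16 16:53 UTC ≤ query < 2021-06-10 04:30 UTC
22·60 + 38 + 450 = 1808 min
1808 = 1·1440 + 368; 368 = 6·60 + 8 → 06:08, 2021-06-09 + 1 day = 2021-06-10
→ 2021-06-10 06:08 ASP

2021-06-10 06:08 ASP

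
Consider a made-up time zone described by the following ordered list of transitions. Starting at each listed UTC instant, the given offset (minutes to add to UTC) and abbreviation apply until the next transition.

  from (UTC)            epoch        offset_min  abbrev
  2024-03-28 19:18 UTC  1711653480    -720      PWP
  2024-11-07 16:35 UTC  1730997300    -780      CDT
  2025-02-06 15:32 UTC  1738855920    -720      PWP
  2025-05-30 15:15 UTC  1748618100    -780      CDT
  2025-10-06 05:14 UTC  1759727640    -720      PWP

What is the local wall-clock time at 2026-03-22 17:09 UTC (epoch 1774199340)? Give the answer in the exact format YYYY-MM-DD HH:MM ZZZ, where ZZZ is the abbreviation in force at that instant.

2026-03-22 05:09 PWP

Query: 2026-03-22 17:09 UTC
Rule 5/5 (PWP, -12:00): 2025-10-06 05:14 UTC ≤ query < +∞
17·60 + 9 - 720 = 309 min
309 = 0·1440 + 309; 309 = 5·60 + 9 → 05:09, same day
→ 2026-03-22 05:09 PWP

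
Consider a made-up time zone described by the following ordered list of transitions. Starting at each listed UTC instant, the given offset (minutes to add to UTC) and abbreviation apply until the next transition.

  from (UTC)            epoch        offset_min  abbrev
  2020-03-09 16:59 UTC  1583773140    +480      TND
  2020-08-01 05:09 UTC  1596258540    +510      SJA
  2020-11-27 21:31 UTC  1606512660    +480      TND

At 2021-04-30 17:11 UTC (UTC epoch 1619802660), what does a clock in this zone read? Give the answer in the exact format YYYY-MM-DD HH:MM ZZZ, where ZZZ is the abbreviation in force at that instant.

2021-05-01 01:11 TND

Query: 2021-04-30 17:11 UTC
Rule 3/3 (TND, +08:00): 2020-11-27 21:31 UTC ≤ query < +∞
17·60 + 11 + 480 = 1511 min
1511 = 1·1440 + 71; 71 = 1·60 + 11 → 01:11, 2021-04-30 + 1 day = 2021-05-01
→ 2021-05-01 01:11 TND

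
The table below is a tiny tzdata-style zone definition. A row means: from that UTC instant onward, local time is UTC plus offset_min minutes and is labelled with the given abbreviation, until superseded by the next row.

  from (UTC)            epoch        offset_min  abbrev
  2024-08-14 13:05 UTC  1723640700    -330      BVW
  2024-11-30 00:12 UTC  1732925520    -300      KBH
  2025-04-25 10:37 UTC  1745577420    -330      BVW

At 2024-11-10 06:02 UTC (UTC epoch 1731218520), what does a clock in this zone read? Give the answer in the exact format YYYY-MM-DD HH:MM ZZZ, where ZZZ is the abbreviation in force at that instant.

2024-11-10 00:32 BVW

Query: 2024-11-10 06:02 UTC
Rule 1/3 (BVW, -05:30): 2024-08-14 13:05 UTC ≤ query < 2024-11-30 00:12 UTC
6·60 + 2 - 330 = 32 min
32 = 0·1440 + 32; 32 = 0·60 + 32 → 00:32, same day
→ 2024-11-10 00:32 BVW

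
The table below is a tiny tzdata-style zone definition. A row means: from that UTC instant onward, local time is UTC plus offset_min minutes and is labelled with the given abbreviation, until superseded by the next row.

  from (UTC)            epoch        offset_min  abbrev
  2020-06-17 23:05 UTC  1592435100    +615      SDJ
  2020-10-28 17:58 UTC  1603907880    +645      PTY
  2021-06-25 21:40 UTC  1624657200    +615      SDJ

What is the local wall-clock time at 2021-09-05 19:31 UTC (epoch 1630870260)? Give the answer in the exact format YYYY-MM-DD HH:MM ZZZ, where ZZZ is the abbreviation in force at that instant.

2021-09-06 05:46 SDJ

Query: 2021-09-05 19:31 UTC
Rule 3/3 (SDJ, +10:15): 2021-06-25 21:40 UTC ≤ query < +∞
19·60 + 31 + 615 = 1786 min
1786 = 1·1440 + 346; 346 = 5·60 + 46 → 05:46, 2021-09-05 + 1 day = 2021-09-06
→ 2021-09-06 05:46 SDJ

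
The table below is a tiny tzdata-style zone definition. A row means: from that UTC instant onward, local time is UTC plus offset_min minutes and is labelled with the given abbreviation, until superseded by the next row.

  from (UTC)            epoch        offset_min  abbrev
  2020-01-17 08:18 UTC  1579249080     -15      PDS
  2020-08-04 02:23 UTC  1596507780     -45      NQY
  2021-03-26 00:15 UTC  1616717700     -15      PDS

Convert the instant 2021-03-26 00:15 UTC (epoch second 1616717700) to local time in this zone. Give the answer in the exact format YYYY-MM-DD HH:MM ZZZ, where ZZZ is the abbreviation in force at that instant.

2021-03-26 00:00 PDS

Query: 2021-03-26 00:15 UTC
Rule 3/3 (PDS, -00:15): 2021-03-26 00:15 UTC ≤ query < +∞
0·60 + 15 - 15 = 0 min
0 = 0·1440 + 0; 0 = 0·60 + 0 → 00:00, same day
→ 2021-03-26 00:00 PDS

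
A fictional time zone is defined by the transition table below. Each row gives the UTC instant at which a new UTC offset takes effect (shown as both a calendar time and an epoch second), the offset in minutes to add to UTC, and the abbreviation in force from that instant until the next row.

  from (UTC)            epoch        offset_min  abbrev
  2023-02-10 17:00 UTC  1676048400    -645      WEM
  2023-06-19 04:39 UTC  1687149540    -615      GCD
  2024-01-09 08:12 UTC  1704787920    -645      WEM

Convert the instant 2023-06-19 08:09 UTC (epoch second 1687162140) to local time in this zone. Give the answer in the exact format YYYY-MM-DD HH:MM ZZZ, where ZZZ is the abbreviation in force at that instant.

2023-06-18 21:54 GCD

Query: 2023-06-19 08:09 UTC
Rule 2/3 (GCD, -10:15): 2023-06-19 04:39 UTC ≤ query < 2024-01-09 08:12 UTC
8·60 + 9 - 615 = -126 min
-126 = -1·1440 + 1314; 1314 = 21·60 + 54 → 21:54, 2023-06-19 - 1 day = 2023-06-18
→ 2023-06-18 21:54 GCD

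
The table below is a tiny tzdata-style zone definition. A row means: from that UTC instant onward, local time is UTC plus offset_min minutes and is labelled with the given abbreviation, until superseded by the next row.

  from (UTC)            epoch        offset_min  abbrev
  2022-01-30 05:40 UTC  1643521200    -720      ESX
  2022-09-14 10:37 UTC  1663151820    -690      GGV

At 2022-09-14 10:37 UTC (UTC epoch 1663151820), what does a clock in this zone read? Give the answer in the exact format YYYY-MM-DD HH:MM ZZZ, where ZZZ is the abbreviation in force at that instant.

2022-09-13 23:07 GGV

Query: 2022-09-14 10:37 UTC
Rule 2/2 (GGV, -11:30): 2022-09-14 10:37 UTC ≤ query < +∞
10·60 + 37 - 690 = -53 min
-53 = -1·1440 + 1387; 1387 = 23·60 + 7 → 23:07, 2022-09-14 - 1 day = 2022-09-13
→ 2022-09-13 23:07 GGV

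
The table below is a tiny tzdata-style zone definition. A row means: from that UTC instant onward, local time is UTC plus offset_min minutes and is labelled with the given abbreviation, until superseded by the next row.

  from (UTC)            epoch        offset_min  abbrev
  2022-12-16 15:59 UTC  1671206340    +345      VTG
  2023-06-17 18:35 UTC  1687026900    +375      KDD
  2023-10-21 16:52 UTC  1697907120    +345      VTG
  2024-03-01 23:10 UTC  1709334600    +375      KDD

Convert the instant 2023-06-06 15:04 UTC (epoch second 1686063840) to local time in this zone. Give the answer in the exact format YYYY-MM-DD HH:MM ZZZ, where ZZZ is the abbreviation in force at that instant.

2023-06-06 20:49 VTG

Query: 2023-06-06 15:04 UTC
Rule 1/4 (VTG, +05:45): 2022-12-16 15:59 UTC ≤ query < 2023-06-17 18:35 UTC
15·60 + 4 + 345 = 1249 min
1249 = 0·1440 + 1249; 1249 = 20·60 + 49 → 20:49, same day
→ 2023-06-06 20:49 VTG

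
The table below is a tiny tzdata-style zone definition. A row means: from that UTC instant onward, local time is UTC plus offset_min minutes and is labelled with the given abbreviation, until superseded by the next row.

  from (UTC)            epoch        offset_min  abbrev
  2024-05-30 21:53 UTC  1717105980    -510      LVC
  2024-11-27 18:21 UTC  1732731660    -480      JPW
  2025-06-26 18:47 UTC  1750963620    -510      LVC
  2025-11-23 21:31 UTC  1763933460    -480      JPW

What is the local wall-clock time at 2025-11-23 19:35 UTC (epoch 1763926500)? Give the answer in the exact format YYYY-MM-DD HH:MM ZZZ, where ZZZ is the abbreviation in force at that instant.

2025-11-23 11:05 LVC

Query: 2025-11-23 19:35 UTC
Rule 3/4 (LVC, -08:30): 2025-06-26 18:47 UTC ≤ query < 2025-11-23 21:31 UTC
19·60 + 35 - 510 = 665 min
665 = 0·1440 + 665; 665 = 11·60 + 5 → 11:05, same day
→ 2025-11-23 11:05 LVC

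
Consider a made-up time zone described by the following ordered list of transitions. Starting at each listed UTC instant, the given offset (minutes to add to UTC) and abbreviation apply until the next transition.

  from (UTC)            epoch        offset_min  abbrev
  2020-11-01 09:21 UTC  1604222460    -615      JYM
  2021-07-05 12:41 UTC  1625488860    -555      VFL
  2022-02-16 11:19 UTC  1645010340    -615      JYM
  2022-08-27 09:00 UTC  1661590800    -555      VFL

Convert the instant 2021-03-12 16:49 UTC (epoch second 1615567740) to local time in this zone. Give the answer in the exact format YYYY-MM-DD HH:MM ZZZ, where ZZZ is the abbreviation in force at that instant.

2021-03-12 06:34 JYM

Query: 2021-03-12 16:49 UTC
Rule 1/4 (JYM, -10:15): 2020-11-01 09:21 UTC ≤ query < 2021-07-05 12:41 UTC
16·60 + 49 - 615 = 394 min
394 = 0·1440 + 394; 394 = 6·60 + 34 → 06:34, same day
→ 2021-03-12 06:34 JYM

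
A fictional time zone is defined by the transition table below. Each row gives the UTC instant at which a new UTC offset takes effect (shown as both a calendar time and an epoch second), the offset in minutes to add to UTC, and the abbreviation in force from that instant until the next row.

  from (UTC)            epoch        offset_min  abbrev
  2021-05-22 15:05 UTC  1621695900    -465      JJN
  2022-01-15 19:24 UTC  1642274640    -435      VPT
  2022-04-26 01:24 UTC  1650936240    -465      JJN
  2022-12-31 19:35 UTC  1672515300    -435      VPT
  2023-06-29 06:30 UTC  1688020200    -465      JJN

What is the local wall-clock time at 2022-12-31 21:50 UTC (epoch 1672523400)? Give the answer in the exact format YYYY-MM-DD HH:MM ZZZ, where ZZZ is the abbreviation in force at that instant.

Query: 2022-12-31 21:50 UTC
Rule 4/5 (VPT, -07:15): 2022-12-31 19:35 UTC ≤ query < 2023-06-29 06:30 UTC
21·60 + 50 - 435 = 875 min
875 = 0·1440 + 875; 875 = 14·60 + 35 → 14:35, same day
→ 2022-12-31 14:35 VPT

2022-12-31 14:35 VPT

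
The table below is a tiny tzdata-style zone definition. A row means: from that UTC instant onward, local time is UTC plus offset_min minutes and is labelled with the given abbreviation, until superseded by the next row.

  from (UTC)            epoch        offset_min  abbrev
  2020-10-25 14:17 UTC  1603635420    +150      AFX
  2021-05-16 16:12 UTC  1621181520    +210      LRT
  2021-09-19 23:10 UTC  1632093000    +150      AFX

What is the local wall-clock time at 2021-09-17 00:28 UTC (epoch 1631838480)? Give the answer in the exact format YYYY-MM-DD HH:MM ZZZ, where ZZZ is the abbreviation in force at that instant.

Query: 2021-09-17 00:28 UTC
Rule 2/3 (LRT, +03:30): 2021-05-16 16:12 UTC ≤ query < 2021-09-19 23:10 UTC
0·60 + 28 + 210 = 238 min
238 = 0·1440 + 238; 238 = 3·60 + 58 → 03:58, same day
→ 2021-09-17 03:58 LRT

2021-09-17 03:58 LRT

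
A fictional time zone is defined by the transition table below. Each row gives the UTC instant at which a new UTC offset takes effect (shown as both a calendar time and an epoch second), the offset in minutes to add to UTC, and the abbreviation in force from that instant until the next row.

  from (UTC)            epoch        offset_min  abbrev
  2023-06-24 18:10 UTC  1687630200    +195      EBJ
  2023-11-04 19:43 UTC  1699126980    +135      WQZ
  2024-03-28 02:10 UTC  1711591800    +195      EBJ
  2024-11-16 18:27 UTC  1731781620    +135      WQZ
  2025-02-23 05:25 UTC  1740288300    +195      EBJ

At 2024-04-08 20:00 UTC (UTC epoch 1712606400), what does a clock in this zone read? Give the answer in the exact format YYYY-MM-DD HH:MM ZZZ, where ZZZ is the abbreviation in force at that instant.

Query: 2024-04-08 20:00 UTC
Rule 3/5 (EBJ, +03:15): 2024-03-28 02:10 UTC ≤ query < 2024-11-16 18:27 UTC
20·60 + 0 + 195 = 1395 min
1395 = 0·1440 + 1395; 1395 = 23·60 + 15 → 23:15, same day
→ 2024-04-08 23:15 EBJ

2024-04-08 23:15 EBJ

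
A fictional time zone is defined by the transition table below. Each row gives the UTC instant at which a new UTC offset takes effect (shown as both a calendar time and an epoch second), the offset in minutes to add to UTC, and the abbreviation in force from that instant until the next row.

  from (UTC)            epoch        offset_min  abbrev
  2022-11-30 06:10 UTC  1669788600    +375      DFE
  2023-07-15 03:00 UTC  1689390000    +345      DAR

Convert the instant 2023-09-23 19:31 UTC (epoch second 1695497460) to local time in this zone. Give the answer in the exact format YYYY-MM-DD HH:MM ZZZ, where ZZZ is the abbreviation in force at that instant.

Query: 2023-09-23 19:31 UTC
Rule 2/2 (DAR, +05:45): 2023-07-15 03:00 UTC ≤ query < +∞
19·60 + 31 + 345 = 1516 min
1516 = 1·1440 + 76; 76 = 1·60 + 16 → 01:16, 2023-09-23 + 1 day = 2023-09-24
→ 2023-09-24 01:16 DAR

2023-09-24 01:16 DAR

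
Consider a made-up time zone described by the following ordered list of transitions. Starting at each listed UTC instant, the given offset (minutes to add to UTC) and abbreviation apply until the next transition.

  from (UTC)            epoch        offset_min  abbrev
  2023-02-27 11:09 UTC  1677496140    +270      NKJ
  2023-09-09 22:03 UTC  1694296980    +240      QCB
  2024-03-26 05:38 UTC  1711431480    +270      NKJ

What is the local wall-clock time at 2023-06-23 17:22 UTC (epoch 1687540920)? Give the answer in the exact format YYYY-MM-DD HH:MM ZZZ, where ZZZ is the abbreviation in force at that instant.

Query: 2023-06-23 17:22 UTC
Rule 1/3 (NKJ, +04:30): 2023-02-27 11:09 UTC ≤ query < 2023-09-09 22:03 UTC
17·60 + 22 + 270 = 1312 min
1312 = 0·1440 + 1312; 1312 = 21·60 + 52 → 21:52, same day
→ 2023-06-23 21:52 NKJ

2023-06-23 21:52 NKJ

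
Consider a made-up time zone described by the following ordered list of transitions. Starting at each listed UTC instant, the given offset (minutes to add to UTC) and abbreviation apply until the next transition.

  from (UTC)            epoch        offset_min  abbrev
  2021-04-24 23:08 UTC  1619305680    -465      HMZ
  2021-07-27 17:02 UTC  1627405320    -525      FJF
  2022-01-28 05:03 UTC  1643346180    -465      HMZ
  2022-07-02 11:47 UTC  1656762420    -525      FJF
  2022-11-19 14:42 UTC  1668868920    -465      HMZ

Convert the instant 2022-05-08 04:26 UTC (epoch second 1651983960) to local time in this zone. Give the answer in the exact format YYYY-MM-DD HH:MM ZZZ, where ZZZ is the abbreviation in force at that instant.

Query: 2022-05-08 04:26 UTC
Rule 3/5 (HMZ, -07:45): 2022-01-28 05:03 UTC ≤ query < 2022-07-02 11:47 UTC
4·60 + 26 - 465 = -199 min
-199 = -1·1440 + 1241; 1241 = 20·60 + 41 → 20:41, 2022-05-08 - 1 day = 2022-05-07
→ 2022-05-07 20:41 HMZ

2022-05-07 20:41 HMZ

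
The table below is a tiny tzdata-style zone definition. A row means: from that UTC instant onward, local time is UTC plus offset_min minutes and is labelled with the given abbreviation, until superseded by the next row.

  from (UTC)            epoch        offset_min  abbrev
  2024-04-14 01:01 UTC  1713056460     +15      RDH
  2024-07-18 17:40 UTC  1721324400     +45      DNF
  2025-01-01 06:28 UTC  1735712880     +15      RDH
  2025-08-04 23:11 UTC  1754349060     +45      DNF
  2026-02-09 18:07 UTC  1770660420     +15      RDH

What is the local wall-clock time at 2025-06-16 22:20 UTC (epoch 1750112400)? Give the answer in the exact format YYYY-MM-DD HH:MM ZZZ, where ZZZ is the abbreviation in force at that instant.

Query: 2025-06-16 22:20 UTC
Rule 3/5 (RDH, +00:15): 2025-01-01 06:28 UTC ≤ query < 2025-08-04 23:11 UTC
22·60 + 20 + 15 = 1355 min
1355 = 0·1440 + 1355; 1355 = 22·60 + 35 → 22:35, same day
→ 2025-06-16 22:35 RDH

2025-06-16 22:35 RDH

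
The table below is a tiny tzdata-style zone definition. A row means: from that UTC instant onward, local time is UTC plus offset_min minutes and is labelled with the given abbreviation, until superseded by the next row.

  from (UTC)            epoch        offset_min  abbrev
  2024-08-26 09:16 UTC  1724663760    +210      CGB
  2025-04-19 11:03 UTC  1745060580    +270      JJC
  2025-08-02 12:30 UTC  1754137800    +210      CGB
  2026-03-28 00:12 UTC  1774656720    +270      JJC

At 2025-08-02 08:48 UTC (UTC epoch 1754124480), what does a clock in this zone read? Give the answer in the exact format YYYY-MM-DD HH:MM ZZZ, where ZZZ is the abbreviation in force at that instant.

2025-08-02 13:18 JJC

Query: 2025-08-02 08:48 UTC
Rule 2/4 (JJC, +04:30): 2025-04-19 11:03 UTC ≤ query < 2025-08-02 12:30 UTC
8·60 + 48 + 270 = 798 min
798 = 0·1440 + 798; 798 = 13·60 + 18 → 13:18, same day
→ 2025-08-02 13:18 JJC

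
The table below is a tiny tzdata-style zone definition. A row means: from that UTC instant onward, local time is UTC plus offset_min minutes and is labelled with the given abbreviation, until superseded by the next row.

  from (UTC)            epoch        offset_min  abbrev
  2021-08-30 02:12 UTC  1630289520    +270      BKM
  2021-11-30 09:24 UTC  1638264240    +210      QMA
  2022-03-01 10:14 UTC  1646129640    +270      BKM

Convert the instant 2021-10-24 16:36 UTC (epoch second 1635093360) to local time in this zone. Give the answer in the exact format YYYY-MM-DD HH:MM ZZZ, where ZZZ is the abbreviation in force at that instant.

Query: 2021-10-24 16:36 UTC
Rule 1/3 (BKM, +04:30): 2021-08-30 02:12 UTC ≤ query < 2021-11-30 09:24 UTC
16·60 + 36 + 270 = 1266 min
1266 = 0·1440 + 1266; 1266 = 21·60 + 6 → 21:06, same day
→ 2021-10-24 21:06 BKM

2021-10-24 21:06 BKM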